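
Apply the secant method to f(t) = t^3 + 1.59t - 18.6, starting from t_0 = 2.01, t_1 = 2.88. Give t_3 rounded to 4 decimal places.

Secant update: t_(k+1) = t_k − f(t_k)·(t_k − t_(k-1))/(f(t_k) − f(t_(k-1))).
f(t_0) = -7.283499, f(t_1) = 9.867072
t_2 = 2.880000 - (9.867072)·(2.880000 - 2.010000)/(9.867072 - (-7.283499)) = 2.379471; f(t_2) = -1.344351
t_3 = 2.379471 - (-1.344351)·(2.379471 - 2.880000)/(-1.344351 - (9.867072)) = 2.439489; f(t_3) = -0.203549

2.4395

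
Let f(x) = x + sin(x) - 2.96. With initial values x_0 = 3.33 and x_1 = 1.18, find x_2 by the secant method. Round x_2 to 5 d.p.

f(x_0) = 0.182705, f(x_1) = -0.855394
x_2 = 1.180000 - (-0.855394)·(1.180000 - 3.330000)/(-0.855394 - (0.182705)) = 2.951600; f(x_2) = 0.180452

2.95160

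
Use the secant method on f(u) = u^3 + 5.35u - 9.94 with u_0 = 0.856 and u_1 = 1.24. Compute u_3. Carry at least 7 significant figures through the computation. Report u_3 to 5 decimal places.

f(u_0) = -4.733178, f(u_1) = -1.399376
u_2 = 1.240000 - (-1.399376)·(1.240000 - 0.856000)/(-1.399376 - (-4.733178)) = 1.401185; f(u_2) = 0.307319
u_3 = 1.401185 - (0.307319)·(1.401185 - 1.240000)/(0.307319 - (-1.399376)) = 1.372161; f(u_3) = -0.015395

1.37216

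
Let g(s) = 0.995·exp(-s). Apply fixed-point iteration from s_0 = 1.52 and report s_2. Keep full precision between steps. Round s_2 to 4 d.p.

s_1 = g(1.520000) = 0.217618
s_2 = g(0.217618) = 0.800410

0.8004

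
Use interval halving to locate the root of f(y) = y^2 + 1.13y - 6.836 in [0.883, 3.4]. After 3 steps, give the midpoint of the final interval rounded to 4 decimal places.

1.9842

f(0.883000) = -5.058521, f(3.400000) = 8.566000 (opposite signs)
step 1: m = 2.141500, f(m) = 0.169917 > 0 → root in [0.883000, 2.141500]
step 2: m = 1.512250, f(m) = -2.840257 < 0 → root in [1.512250, 2.141500]
step 3: m = 1.826875, f(m) = -1.434159 < 0 → root in [1.826875, 2.141500]
Midpoint of [1.826875, 2.141500] = 1.984187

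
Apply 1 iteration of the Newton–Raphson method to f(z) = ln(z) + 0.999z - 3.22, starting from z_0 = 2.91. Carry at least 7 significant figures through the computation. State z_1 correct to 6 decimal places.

2.347495

f'(z) = 1/z + 0.999
z_0 = 2.910000: f = 0.755243, f' = 1.342643 → z_1 = 2.910000 - (0.755243)/(1.342643) = 2.347495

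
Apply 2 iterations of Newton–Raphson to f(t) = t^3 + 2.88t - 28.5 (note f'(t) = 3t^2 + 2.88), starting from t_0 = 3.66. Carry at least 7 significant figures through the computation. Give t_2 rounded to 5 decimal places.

2.75313

Newton update: t ← t − f(t)/f'(t).
t_0 = 3.660000: f = 31.068696, f' = 43.066800 → t_1 = 3.660000 - (31.068696)/(43.066800) = 2.938593
t_1 = 2.938593: f = 5.338861, f' = 28.785984 → t_2 = 2.938593 - (5.338861)/(28.785984) = 2.753125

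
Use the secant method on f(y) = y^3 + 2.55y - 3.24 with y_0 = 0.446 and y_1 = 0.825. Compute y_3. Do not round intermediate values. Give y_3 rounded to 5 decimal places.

f(y_0) = -2.013983, f(y_1) = -0.574734
y_2 = 0.825000 - (-0.574734)·(0.825000 - 0.446000)/(-0.574734 - (-2.013983)) = 0.976346; f(y_2) = 0.180385
y_3 = 0.976346 - (0.180385)·(0.976346 - 0.825000)/(0.180385 - (-0.574734)) = 0.940192; f(y_3) = -0.011417

0.94019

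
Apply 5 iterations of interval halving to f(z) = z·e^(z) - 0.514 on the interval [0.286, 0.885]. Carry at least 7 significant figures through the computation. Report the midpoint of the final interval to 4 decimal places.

f(0.286000) = -0.133308, f(0.885000) = 1.630341 (opposite signs)
step 1: m = 0.585500, f(m) = 0.537493 > 0 → root in [0.286000, 0.585500]
step 2: m = 0.435750, f(m) = 0.159723 > 0 → root in [0.286000, 0.435750]
step 3: m = 0.360875, f(m) = 0.003706 > 0 → root in [0.286000, 0.360875]
step 4: m = 0.323437, f(m) = -0.067051 < 0 → root in [0.323437, 0.360875]
step 5: m = 0.342156, f(m) = -0.032251 < 0 → root in [0.342156, 0.360875]
Midpoint of [0.342156, 0.360875] = 0.351516

0.3515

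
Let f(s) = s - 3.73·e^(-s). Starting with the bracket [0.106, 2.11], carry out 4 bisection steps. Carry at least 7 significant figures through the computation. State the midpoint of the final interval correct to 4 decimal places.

f(0.106000) = -3.248854, f(2.110000) = 1.657782 (opposite signs)
step 1: m = 1.108000, f(m) = -0.123716 < 0 → root in [1.108000, 2.110000]
step 2: m = 1.609000, f(m) = 0.862673 > 0 → root in [1.108000, 1.609000]
step 3: m = 1.358500, f(m) = 0.399718 > 0 → root in [1.108000, 1.358500]
step 4: m = 1.233250, f(m) = 0.146536 > 0 → root in [1.108000, 1.233250]
Midpoint of [1.108000, 1.233250] = 1.170625

1.1706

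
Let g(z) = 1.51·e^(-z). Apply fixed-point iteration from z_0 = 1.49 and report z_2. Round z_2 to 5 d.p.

z_1 = g(1.490000) = 0.340313
z_2 = g(0.340313) = 1.074437

1.07444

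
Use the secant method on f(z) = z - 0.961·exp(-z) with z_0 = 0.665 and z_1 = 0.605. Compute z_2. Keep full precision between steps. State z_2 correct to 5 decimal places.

0.55185

Secant update: z_(k+1) = z_k − f(z_k)·(z_k − z_(k-1))/(f(z_k) − f(z_(k-1))).
f(z_0) = 0.170783, f(z_1) = 0.080222
z_2 = 0.605000 - (0.080222)·(0.605000 - 0.665000)/(0.080222 - (0.170783)) = 0.551849; f(z_2) = -0.001575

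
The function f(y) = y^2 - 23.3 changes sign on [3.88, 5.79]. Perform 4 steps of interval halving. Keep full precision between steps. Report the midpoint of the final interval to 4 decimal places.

4.7753

f(3.880000) = -8.245600, f(5.790000) = 10.224100 (opposite signs)
step 1: m = 4.835000, f(m) = 0.077225 > 0 → root in [3.880000, 4.835000]
step 2: m = 4.357500, f(m) = -4.312194 < 0 → root in [4.357500, 4.835000]
step 3: m = 4.596250, f(m) = -2.174486 < 0 → root in [4.596250, 4.835000]
step 4: m = 4.715625, f(m) = -1.062881 < 0 → root in [4.715625, 4.835000]
Midpoint of [4.715625, 4.835000] = 4.775313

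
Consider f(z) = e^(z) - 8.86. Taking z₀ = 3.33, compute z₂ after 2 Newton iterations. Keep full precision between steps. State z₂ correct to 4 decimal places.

f'(z) = e^(z)
z_0 = 3.330000: f = 19.078342, f' = 27.938342 → z_1 = 3.330000 - (19.078342)/(27.938342) = 2.647127
z_1 = 2.647127: f = 5.253431, f' = 14.113431 → z_2 = 2.647127 - (5.253431)/(14.113431) = 2.274898

2.2749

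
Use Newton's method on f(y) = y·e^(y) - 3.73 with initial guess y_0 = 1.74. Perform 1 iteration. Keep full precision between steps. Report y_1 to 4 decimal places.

1.3439

Newton update: y ← y − f(y)/f'(y).
f'(y) = (y + 1)·e^(y)
y_0 = 1.740000: f = 6.183378, f' = 15.610721 → y_1 = 1.740000 - (6.183378)/(15.610721) = 1.343902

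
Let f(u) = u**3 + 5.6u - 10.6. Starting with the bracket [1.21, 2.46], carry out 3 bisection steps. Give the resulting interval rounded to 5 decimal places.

f(1.210000) = -2.052439, f(2.460000) = 18.062936 (opposite signs)
step 1: m = 1.835000, f(m) = 5.854858 > 0 → root in [1.210000, 1.835000]
step 2: m = 1.522500, f(m) = 1.455165 > 0 → root in [1.210000, 1.522500]
step 3: m = 1.366250, f(m) = -0.398704 < 0 → root in [1.366250, 1.522500]

[1.36625, 1.52250]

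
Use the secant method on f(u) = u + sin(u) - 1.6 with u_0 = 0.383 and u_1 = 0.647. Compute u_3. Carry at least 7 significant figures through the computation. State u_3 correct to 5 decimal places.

0.84863

f(u_0) = -0.843295, f(u_1) = -0.350205
u_2 = 0.647000 - (-0.350205)·(0.647000 - 0.383000)/(-0.350205 - (-0.843295)) = 0.834499; f(u_2) = -0.024541
u_3 = 0.834499 - (-0.024541)·(0.834499 - 0.647000)/(-0.024541 - (-0.350205)) = 0.848628; f(u_3) = -0.000997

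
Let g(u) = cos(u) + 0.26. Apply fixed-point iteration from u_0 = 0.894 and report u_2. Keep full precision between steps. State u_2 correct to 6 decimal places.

0.892284

u_1 = g(0.894000) = 0.886299
u_2 = g(0.886299) = 0.892284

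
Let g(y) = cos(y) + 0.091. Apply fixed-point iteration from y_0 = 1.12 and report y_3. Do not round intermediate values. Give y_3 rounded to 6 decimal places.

0.668217

y_1 = g(1.120000) = 0.526682
y_2 = g(0.526682) = 0.955479
y_3 = g(0.955479) = 0.668217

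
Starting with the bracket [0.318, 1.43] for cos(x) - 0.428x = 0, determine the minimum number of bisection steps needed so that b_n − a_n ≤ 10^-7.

24

Initial width b − a = 1.43 − 0.318 = 1.112000.
After n steps the width is (b−a)/2^n; need (b−a)/2^n ≤ 10^-7.
So n ≥ log₂(1.112000/10^-7) = log₂(11120000.0000) ≈ 23.4067.
Hence n = 24.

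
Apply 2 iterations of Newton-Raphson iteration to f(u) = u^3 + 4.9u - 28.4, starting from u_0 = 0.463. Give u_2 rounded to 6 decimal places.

3.575760

f'(u) = 3u^2 + 4.9
u_0 = 0.463000: f = -26.032047, f' = 5.543107 → u_1 = 0.463000 - (-26.032047)/(5.543107) = 5.159292
u_1 = 5.159292: f = 134.212053, f' = 84.754871 → u_2 = 5.159292 - (134.212053)/(84.754871) = 3.575760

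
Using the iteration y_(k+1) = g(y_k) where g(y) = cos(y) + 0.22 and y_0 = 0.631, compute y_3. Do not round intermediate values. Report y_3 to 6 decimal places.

0.960479

y_1 = g(0.631000) = 1.027438
y_2 = g(1.027438) = 0.737014
y_3 = g(0.737014) = 0.960479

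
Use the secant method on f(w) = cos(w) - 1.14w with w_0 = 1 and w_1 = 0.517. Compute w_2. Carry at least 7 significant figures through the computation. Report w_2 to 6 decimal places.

f(w_0) = -0.599698, f(w_1) = 0.279926
w_2 = 0.517000 - (0.279926)·(0.517000 - 1.000000)/(0.279926 - (-0.599698)) = 0.670707; f(w_2) = 0.018777

0.670707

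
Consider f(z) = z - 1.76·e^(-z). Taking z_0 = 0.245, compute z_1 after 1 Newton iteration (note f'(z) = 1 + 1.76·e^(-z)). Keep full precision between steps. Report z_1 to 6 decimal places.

0.721354

Newton update: z ← z − f(z)/f'(z).
z_0 = 0.245000: f = -1.132560, f' = 2.377560 → z_1 = 0.245000 - (-1.132560)/(2.377560) = 0.721354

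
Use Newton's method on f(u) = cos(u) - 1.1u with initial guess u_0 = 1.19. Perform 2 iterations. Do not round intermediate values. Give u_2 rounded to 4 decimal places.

f'(u) = -sin(u) - 1.1
u_0 = 1.190000: f = -0.937340, f' = -2.028369 → u_1 = 1.190000 - (-0.937340)/(-2.028369) = 0.727885
u_1 = 0.727885: f = -0.054090, f' = -1.765292 → u_2 = 0.727885 - (-0.054090)/(-1.765292) = 0.697244

0.6972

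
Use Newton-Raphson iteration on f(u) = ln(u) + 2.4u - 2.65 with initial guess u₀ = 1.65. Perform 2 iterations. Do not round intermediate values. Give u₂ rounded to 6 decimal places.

1.074208

Newton update: u ← u − f(u)/f'(u).
f'(u) = 1/u + 2.4
u_0 = 1.650000: f = 1.810775, f' = 3.006061 → u_1 = 1.650000 - (1.810775)/(3.006061) = 1.047625
u_1 = 1.047625: f = -0.089174, f' = 3.354540 → u_2 = 1.047625 - (-0.089174)/(3.354540) = 1.074208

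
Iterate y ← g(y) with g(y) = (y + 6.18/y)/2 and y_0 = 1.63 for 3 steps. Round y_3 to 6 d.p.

y_1 = g(1.630000) = 2.710706
y_2 = g(2.710706) = 2.495277
y_3 = g(2.495277) = 2.485978

2.485978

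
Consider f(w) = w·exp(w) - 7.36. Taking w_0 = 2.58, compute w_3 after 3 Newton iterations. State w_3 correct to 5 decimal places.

1.56377

f'(w) = (w + 1)·exp(w)
w_0 = 2.580000: f = 26.688616, f' = 47.245755 → w_1 = 2.580000 - (26.688616)/(47.245755) = 2.015111
w_1 = 2.015111: f = 7.756472, f' = 22.618030 → w_2 = 2.015111 - (7.756472)/(22.618030) = 1.672178
w_2 = 1.672178: f = 1.542254, f' = 14.226002 → w_3 = 1.672178 - (1.542254)/(14.226002) = 1.563767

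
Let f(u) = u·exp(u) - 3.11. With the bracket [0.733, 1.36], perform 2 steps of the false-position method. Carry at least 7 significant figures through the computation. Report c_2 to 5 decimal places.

False-position update: c = (a·f(b) − b·f(a))/(f(b) − f(a)); replace the endpoint whose sign matches f(c).
f(0.733000) = -1.584396, f(1.360000) = 2.188823
step 1: c = 0.996281, f(c) = -0.411881 < 0 → new bracket [0.996281, 1.360000]
step 2: c = 1.053884, f(c) = -0.086646 < 0 → new bracket [1.053884, 1.360000]

1.05388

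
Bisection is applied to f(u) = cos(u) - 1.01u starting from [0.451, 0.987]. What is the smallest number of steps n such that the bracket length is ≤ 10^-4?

Initial width b − a = 0.987 − 0.451 = 0.536000.
After n steps the width is (b−a)/2^n; need (b−a)/2^n ≤ 10^-4.
So n ≥ log₂(0.536000/10^-4) = log₂(5360.0000) ≈ 12.3880.
Hence n = 13.

13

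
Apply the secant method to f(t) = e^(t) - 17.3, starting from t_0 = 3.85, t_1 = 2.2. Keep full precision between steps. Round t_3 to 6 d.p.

Secant update: t_(k+1) = t_k − f(t_k)·(t_k − t_(k-1))/(f(t_k) − f(t_(k-1))).
f(t_0) = 29.693063, f(t_1) = -8.274987
t_2 = 2.200000 - (-8.274987)·(2.200000 - 3.850000)/(-8.274987 - (29.693063)) = 2.559611; f(t_2) = -4.369214
t_3 = 2.559611 - (-4.369214)·(2.559611 - 2.200000)/(-4.369214 - (-8.274987)) = 2.961892; f(t_3) = 2.034514

2.961892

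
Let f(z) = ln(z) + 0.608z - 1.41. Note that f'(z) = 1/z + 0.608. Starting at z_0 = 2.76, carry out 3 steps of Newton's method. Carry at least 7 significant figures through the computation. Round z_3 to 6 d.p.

1.573506

z_0 = 2.760000: f = 1.283311, f' = 0.970319 → z_1 = 2.760000 - (1.283311)/(0.970319) = 1.437434
z_1 = 1.437434: f = -0.173181, f' = 1.303684 → z_2 = 1.437434 - (-0.173181)/(1.303684) = 1.570273
z_2 = 1.570273: f = -0.004024, f' = 1.244832 → z_3 = 1.570273 - (-0.004024)/(1.244832) = 1.573506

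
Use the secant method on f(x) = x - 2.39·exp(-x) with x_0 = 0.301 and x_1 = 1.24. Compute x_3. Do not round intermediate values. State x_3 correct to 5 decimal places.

f(x_0) = -1.467786, f(x_1) = 0.548372
x_2 = 1.240000 - (0.548372)·(1.240000 - 0.301000)/(0.548372 - (-1.467786)) = 0.984603; f(x_2) = 0.091728
x_3 = 0.984603 - (0.091728)·(0.984603 - 1.240000)/(0.091728 - (0.548372)) = 0.933300; f(x_3) = -0.006577

0.93330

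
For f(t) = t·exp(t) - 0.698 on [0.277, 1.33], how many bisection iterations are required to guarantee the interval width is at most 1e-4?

Initial width b − a = 1.33 − 0.277 = 1.053000.
After n steps the width is (b−a)/2^n; need (b−a)/2^n ≤ 1e-4.
So n ≥ log₂(1.053000/1e-4) = log₂(10530.0000) ≈ 13.3622.
Hence n = 14.

14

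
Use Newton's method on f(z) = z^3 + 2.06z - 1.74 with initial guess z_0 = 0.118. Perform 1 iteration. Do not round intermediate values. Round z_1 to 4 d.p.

0.8294

f'(z) = 3z^2 + 2.06
z_0 = 0.118000: f = -1.495277, f' = 2.101772 → z_1 = 0.118000 - (-1.495277)/(2.101772) = 0.829436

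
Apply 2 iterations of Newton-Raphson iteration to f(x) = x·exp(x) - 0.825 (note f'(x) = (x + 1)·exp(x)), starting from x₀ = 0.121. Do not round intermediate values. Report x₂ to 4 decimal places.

x_0 = 0.121000: f = -0.688436, f' = 1.265189 → x_1 = 0.121000 - (-0.688436)/(1.265189) = 0.665137
x_1 = 0.665137: f = 0.468531, f' = 3.238289 → x_2 = 0.665137 - (0.468531)/(3.238289) = 0.520453

0.5205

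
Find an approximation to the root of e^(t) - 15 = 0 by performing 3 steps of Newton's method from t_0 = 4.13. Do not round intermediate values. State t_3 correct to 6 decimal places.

2.723057

Newton update: t ← t − f(t)/f'(t).
f'(t) = e^(t)
t_0 = 4.130000: f = 47.177923, f' = 62.177923 → t_1 = 4.130000 - (47.177923)/(62.177923) = 3.371243
t_1 = 3.371243: f = 14.114699, f' = 29.114699 → t_2 = 3.371243 - (14.114699)/(29.114699) = 2.886447
t_2 = 2.886447: f = 2.929490, f' = 17.929490 → t_3 = 2.886447 - (2.929490)/(17.929490) = 2.723057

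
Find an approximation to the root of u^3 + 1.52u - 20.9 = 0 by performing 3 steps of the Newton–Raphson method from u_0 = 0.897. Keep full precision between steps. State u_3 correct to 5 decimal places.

f'(u) = 3u^2 + 1.52
u_0 = 0.897000: f = -18.814826, f' = 3.933827 → u_1 = 0.897000 - (-18.814826)/(3.933827) = 5.679830
u_1 = 5.679830: f = 170.967319, f' = 98.301406 → u_2 = 5.679830 - (170.967319)/(98.301406) = 3.940615
u_2 = 3.940615: f = 46.281344, f' = 48.105330 → u_3 = 3.940615 - (46.281344)/(48.105330) = 2.978531

2.97853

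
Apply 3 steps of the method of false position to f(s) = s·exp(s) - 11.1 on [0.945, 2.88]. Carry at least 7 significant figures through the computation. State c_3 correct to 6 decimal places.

False-position update: c = (a·f(b) − b·f(a))/(f(b) − f(a)); replace the endpoint whose sign matches f(c).
f(0.945000) = -8.668691, f(2.880000) = 40.205107
step 1: c = 1.288209, f(c) = -6.428587 < 0 → new bracket [1.288209, 2.880000]
step 2: c = 1.507642, f(c) = -4.291387 < 0 → new bracket [1.507642, 2.880000]
step 3: c = 1.639996, f(c) = -2.645570 < 0 → new bracket [1.639996, 2.880000]

1.639996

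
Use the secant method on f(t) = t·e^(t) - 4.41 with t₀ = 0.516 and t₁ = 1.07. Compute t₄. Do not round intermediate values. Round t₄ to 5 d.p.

Secant update: t_(k+1) = t_k − f(t_k)·(t_k − t_(k-1))/(f(t_k) − f(t_(k-1))).
f(t_0) = -3.545539, f(t_1) = -1.290544
t_2 = 1.070000 - (-1.290544)·(1.070000 - 0.516000)/(-1.290544 - (-3.545539)) = 1.387057; f(t_2) = 1.142459
t_3 = 1.387057 - (1.142459)·(1.387057 - 1.070000)/(1.142459 - (-1.290544)) = 1.238177; f(t_3) = -0.139130
t_4 = 1.238177 - (-0.139130)·(1.238177 - 1.387057)/(-0.139130 - (1.142459)) = 1.254340; f(t_4) = -0.012884

1.25434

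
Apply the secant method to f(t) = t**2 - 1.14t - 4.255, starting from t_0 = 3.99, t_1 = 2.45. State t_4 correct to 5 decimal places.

2.71001

f(t_0) = 7.116500, f(t_1) = -1.045500
t_2 = 2.450000 - (-1.045500)·(2.450000 - 3.990000)/(-1.045500 - (7.116500)) = 2.647264; f(t_2) = -0.264874
t_3 = 2.647264 - (-0.264874)·(2.647264 - 2.450000)/(-0.264874 - (-1.045500)) = 2.714198; f(t_3) = 0.017684
t_4 = 2.714198 - (0.017684)·(2.714198 - 2.647264)/(0.017684 - (-0.264874)) = 2.710009; f(t_4) = -0.000263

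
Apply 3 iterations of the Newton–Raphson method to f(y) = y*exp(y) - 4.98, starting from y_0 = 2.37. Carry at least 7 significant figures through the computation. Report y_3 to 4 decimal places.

1.3355

f'(y) = (y+1)*exp(y)
y_0 = 2.370000: f = 20.372820, f' = 36.050212 → y_1 = 2.370000 - (20.372820)/(36.050212) = 1.804877
y_1 = 1.804877: f = 5.992244, f' = 17.051465 → y_2 = 1.804877 - (5.992244)/(17.051465) = 1.453456
y_2 = 1.453456: f = 1.237696, f' = 10.495567 → y_3 = 1.453456 - (1.237696)/(10.495567) = 1.335530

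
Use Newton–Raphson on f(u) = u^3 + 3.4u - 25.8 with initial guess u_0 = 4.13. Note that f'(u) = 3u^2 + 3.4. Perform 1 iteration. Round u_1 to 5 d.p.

u_0 = 4.130000: f = 58.686997, f' = 54.570700 → u_1 = 4.130000 - (58.686997)/(54.570700) = 3.054569

3.05457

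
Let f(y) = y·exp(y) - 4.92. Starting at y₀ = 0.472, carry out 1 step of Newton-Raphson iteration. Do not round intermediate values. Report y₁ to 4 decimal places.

Newton update: y ← y − f(y)/f'(y).
f'(y) = (y + 1)·exp(y)
y_0 = 0.472000: f = -4.163291, f' = 2.359907 → y_1 = 0.472000 - (-4.163291)/(2.359907) = 2.236176

2.2362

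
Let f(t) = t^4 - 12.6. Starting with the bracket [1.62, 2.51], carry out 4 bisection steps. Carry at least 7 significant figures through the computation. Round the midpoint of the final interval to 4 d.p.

1.8703

f(1.620000) = -5.712525, f(2.510000) = 27.091260 (opposite signs)
step 1: m = 2.065000, f(m) = 5.583615 > 0 → root in [1.620000, 2.065000]
step 2: m = 1.842500, f(m) = -1.075291 < 0 → root in [1.842500, 2.065000]
step 3: m = 1.953750, f(m) = 1.970551 > 0 → root in [1.842500, 1.953750]
step 4: m = 1.898125, f(m) = 0.380734 > 0 → root in [1.842500, 1.898125]
Midpoint of [1.842500, 1.898125] = 1.870312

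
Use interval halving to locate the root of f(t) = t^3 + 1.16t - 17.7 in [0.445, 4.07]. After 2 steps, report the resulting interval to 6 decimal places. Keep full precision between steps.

f(0.445000) = -17.095679, f(4.070000) = 54.440343 (opposite signs)
step 1: m = 2.257500, f(m) = -3.576389 < 0 → root in [2.257500, 4.070000]
step 2: m = 3.163750, f(m) = 17.636917 > 0 → root in [2.257500, 3.163750]

[2.257500, 3.163750]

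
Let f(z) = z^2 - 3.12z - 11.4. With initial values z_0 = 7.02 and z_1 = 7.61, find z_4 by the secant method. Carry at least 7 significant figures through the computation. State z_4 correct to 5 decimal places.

Secant update: z_(k+1) = z_k − f(z_k)·(z_k − z_(k-1))/(f(z_k) − f(z_(k-1))).
f(z_0) = 15.978000, f(z_1) = 22.768900
z_2 = 7.610000 - (22.768900)·(7.610000 - 7.020000)/(22.768900 - (15.978000)) = 5.631816; f(z_2) = 2.746084
z_3 = 5.631816 - (2.746084)·(5.631816 - 7.610000)/(2.746084 - (22.768900)) = 5.360512; f(z_3) = 0.610294
z_4 = 5.360512 - (0.610294)·(5.360512 - 5.631816)/(0.610294 - (2.746084)) = 5.282988; f(z_4) = 0.027042

5.28299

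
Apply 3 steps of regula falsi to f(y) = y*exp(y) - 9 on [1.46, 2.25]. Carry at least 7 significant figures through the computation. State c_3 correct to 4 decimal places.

1.6702

False-position update: c = (a·f(b) − b·f(a))/(f(b) − f(a)); replace the endpoint whose sign matches f(c).
f(1.460000) = -2.713299, f(2.250000) = 12.347406
step 1: c = 1.602324, f(c) = -1.045166 < 0 → new bracket [1.602324, 2.250000]
step 2: c = 1.652870, f(c) = -0.368810 < 0 → new bracket [1.652870, 2.250000]
step 3: c = 1.670188, f(c) = -0.126011 < 0 → new bracket [1.670188, 2.250000]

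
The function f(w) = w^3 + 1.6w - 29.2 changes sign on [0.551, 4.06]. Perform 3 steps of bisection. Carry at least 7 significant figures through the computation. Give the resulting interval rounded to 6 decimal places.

[2.744125, 3.182750]

f(0.551000) = -28.151116, f(4.060000) = 44.219416 (opposite signs)
step 1: m = 2.305500, f(m) = -13.256706 < 0 → root in [2.305500, 4.060000]
step 2: m = 3.182750, f(m) = 8.133331 > 0 → root in [2.305500, 3.182750]
step 3: m = 2.744125, f(m) = -4.145530 < 0 → root in [2.744125, 3.182750]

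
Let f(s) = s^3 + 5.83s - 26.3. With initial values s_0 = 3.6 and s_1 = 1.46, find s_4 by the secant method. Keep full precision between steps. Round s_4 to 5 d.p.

f(s_0) = 41.344000, f(s_1) = -14.676064
s_2 = 1.460000 - (-14.676064)·(1.460000 - 3.600000)/(-14.676064 - (41.344000)) = 2.020634; f(s_2) = -6.269525
s_3 = 2.020634 - (-6.269525)·(2.020634 - 1.460000)/(-6.269525 - (-14.676064)) = 2.438751; f(s_3) = 2.422400
s_4 = 2.438751 - (2.422400)·(2.438751 - 2.020634)/(2.422400 - (-6.269525)) = 2.322224; f(s_4) = -0.238328

2.32222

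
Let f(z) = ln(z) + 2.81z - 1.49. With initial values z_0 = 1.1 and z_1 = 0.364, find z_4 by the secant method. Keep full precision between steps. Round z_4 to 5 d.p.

f(z_0) = 1.696310, f(z_1) = -1.477761
z_2 = 0.364000 - (-1.477761)·(0.364000 - 1.100000)/(-1.477761 - (1.696310)) = 0.706662; f(z_2) = 0.148516
z_3 = 0.706662 - (0.148516)·(0.706662 - 0.364000)/(0.148516 - (-1.477761)) = 0.675369; f(z_3) = 0.015290
z_4 = 0.675369 - (0.015290)·(0.675369 - 0.706662)/(0.015290 - (0.148516)) = 0.671777; f(z_4) = -0.000134

0.67178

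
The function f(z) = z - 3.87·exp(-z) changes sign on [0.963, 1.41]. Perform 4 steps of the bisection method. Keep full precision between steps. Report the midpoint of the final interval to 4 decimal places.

f(0.963000) = -0.514357, f(1.410000) = 0.465165 (opposite signs)
step 1: m = 1.186500, f(m) = 0.005036 > 0 → root in [0.963000, 1.186500]
step 2: m = 1.074750, f(m) = -0.246403 < 0 → root in [1.074750, 1.186500]
step 3: m = 1.130625, f(m) = -0.118733 < 0 → root in [1.130625, 1.186500]
step 4: m = 1.158562, f(m) = -0.056374 < 0 → root in [1.158562, 1.186500]
Midpoint of [1.158562, 1.186500] = 1.172531

1.1725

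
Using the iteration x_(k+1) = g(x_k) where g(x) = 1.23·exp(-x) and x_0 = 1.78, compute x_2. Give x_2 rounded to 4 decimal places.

0.9996

x_1 = g(1.780000) = 0.207425
x_2 = g(0.207425) = 0.999589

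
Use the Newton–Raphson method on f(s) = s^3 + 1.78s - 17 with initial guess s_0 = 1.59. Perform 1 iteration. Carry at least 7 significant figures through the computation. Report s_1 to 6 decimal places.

Newton update: s ← s − f(s)/f'(s).
f'(s) = 3s^2 + 1.78
s_0 = 1.590000: f = -10.150121, f' = 9.364300 → s_1 = 1.590000 - (-10.150121)/(9.364300) = 2.673917

2.673917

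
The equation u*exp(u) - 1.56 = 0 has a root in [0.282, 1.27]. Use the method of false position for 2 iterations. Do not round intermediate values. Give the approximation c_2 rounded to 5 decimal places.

f(0.282000) = -1.186130, f(1.270000) = 2.962283
step 1: c = 0.564493, f(c) = -0.567308 < 0 → new bracket [0.564493, 1.270000]
step 2: c = 0.677888, f(c) = -0.224754 < 0 → new bracket [0.677888, 1.270000]

0.67789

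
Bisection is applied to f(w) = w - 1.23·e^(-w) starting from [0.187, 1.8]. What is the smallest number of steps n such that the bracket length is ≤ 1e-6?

Initial width b − a = 1.8 − 0.187 = 1.613000.
After n steps the width is (b−a)/2^n; need (b−a)/2^n ≤ 1e-6.
So n ≥ log₂(1.613000/1e-6) = log₂(1613000.0000) ≈ 20.6213.
Hence n = 21.

21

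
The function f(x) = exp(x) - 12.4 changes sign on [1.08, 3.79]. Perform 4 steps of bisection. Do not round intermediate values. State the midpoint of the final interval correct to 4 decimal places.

f(1.080000) = -9.455320, f(3.790000) = 31.856400 (opposite signs)
step 1: m = 2.435000, f(m) = -0.984181 < 0 → root in [2.435000, 3.790000]
step 2: m = 3.112500, f(m) = 10.077167 > 0 → root in [2.435000, 3.112500]
step 3: m = 2.773750, f(m) = 3.618591 > 0 → root in [2.435000, 2.773750]
step 4: m = 2.604375, f(m) = 1.122771 > 0 → root in [2.435000, 2.604375]
Midpoint of [2.435000, 2.604375] = 2.519687

2.5197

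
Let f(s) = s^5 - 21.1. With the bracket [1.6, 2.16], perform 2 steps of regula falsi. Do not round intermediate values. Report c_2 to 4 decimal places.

1.8168

f(1.600000) = -10.614240, f(2.160000) = 25.918498
step 1: c = 1.762703, f(c) = -4.082517 < 0 → new bracket [1.762703, 2.160000]
step 2: c = 1.816767, f(c) = -1.307725 < 0 → new bracket [1.816767, 2.160000]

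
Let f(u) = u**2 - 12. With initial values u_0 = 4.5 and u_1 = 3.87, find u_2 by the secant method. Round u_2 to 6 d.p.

3.514337

Secant update: u_(k+1) = u_k − f(u_k)·(u_k − u_(k-1))/(f(u_k) − f(u_(k-1))).
f(u_0) = 8.250000, f(u_1) = 2.976900
u_2 = 3.870000 - (2.976900)·(3.870000 - 4.500000)/(2.976900 - (8.250000)) = 3.514337; f(u_2) = 0.350564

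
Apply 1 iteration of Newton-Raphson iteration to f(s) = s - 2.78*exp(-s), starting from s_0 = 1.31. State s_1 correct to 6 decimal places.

f'(s) = 1 + 2.78*exp(-s)
s_0 = 1.310000: f = 0.559900, f' = 1.750100 → s_1 = 1.310000 - (0.559900)/(1.750100) = 0.990075

0.990075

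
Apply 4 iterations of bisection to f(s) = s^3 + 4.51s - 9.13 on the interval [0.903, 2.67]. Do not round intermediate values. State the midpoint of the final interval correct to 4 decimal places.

f(0.903000) = -4.321156, f(2.670000) = 21.945863 (opposite signs)
step 1: m = 1.786500, f(m) = 4.628877 > 0 → root in [0.903000, 1.786500]
step 2: m = 1.344750, f(m) = -0.633395 < 0 → root in [1.344750, 1.786500]
step 3: m = 1.565625, f(m) = 1.768600 > 0 → root in [1.344750, 1.565625]
step 4: m = 1.455187, f(m) = 0.514358 > 0 → root in [1.344750, 1.455187]
Midpoint of [1.344750, 1.455187] = 1.399969

1.4000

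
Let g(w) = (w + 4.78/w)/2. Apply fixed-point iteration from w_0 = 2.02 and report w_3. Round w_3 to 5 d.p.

2.18632

w_1 = g(2.020000) = 2.193168
w_2 = g(2.193168) = 2.186332
w_3 = g(2.186332) = 2.186321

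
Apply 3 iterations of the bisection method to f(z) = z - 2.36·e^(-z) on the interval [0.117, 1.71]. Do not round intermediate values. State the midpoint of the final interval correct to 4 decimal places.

f(0.117000) = -1.982421, f(1.710000) = 1.283157 (opposite signs)
step 1: m = 0.913500, f(m) = -0.033138 < 0 → root in [0.913500, 1.710000]
step 2: m = 1.311750, f(m) = 0.676088 > 0 → root in [0.913500, 1.311750]
step 3: m = 1.112625, f(m) = 0.336905 > 0 → root in [0.913500, 1.112625]
Midpoint of [0.913500, 1.112625] = 1.013062

1.0131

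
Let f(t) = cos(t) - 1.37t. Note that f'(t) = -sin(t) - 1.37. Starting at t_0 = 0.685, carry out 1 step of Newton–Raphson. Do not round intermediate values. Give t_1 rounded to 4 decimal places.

0.6031

Newton update: t ← t − f(t)/f'(t).
t_0 = 0.685000: f = -0.164031, f' = -2.002673 → t_1 = 0.685000 - (-0.164031)/(-2.002673) = 0.603094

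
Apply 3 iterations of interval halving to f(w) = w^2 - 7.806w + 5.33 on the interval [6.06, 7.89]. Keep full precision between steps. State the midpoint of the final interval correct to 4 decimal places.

f(6.060000) = -5.250760, f(7.890000) = 5.992760 (opposite signs)
step 1: m = 6.975000, f(m) = -0.466225 < 0 → root in [6.975000, 7.890000]
step 2: m = 7.432500, f(m) = 2.553961 > 0 → root in [6.975000, 7.432500]
step 3: m = 7.203750, f(m) = 0.991542 > 0 → root in [6.975000, 7.203750]
Midpoint of [6.975000, 7.203750] = 7.089375

7.0894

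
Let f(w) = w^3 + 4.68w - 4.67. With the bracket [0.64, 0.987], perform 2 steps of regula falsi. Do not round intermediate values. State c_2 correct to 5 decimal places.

0.86084

f(0.640000) = -1.412656, f(0.987000) = 0.910665
step 1: c = 0.850987, f(c) = -0.071111 < 0 → new bracket [0.850987, 0.987000]
step 2: c = 0.860839, f(c) = -0.003354 < 0 → new bracket [0.860839, 0.987000]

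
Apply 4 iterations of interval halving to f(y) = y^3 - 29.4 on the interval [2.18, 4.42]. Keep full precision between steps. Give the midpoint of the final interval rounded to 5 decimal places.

f(2.180000) = -19.039768, f(4.420000) = 56.950888 (opposite signs)
step 1: m = 3.300000, f(m) = 6.537000 > 0 → root in [2.180000, 3.300000]
step 2: m = 2.740000, f(m) = -8.829176 < 0 → root in [2.740000, 3.300000]
step 3: m = 3.020000, f(m) = -1.856392 < 0 → root in [3.020000, 3.300000]
step 4: m = 3.160000, f(m) = 2.154496 > 0 → root in [3.020000, 3.160000]
Midpoint of [3.020000, 3.160000] = 3.090000

3.09000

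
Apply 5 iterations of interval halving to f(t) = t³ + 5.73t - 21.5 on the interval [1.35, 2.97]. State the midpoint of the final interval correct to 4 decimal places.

2.1347

f(1.350000) = -11.304125, f(2.970000) = 21.716173 (opposite signs)
step 1: m = 2.160000, f(m) = 0.954496 > 0 → root in [1.350000, 2.160000]
step 2: m = 1.755000, f(m) = -6.038406 < 0 → root in [1.755000, 2.160000]
step 3: m = 1.957500, f(m) = -2.782764 < 0 → root in [1.957500, 2.160000]
step 4: m = 2.058750, f(m) = -0.977450 < 0 → root in [2.058750, 2.160000]
step 5: m = 2.109375, f(m) = -0.027695 < 0 → root in [2.109375, 2.160000]
Midpoint of [2.109375, 2.160000] = 2.134688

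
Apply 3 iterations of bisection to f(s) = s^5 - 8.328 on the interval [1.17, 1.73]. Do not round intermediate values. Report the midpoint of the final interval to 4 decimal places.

1.5550

f(1.170000) = -6.135552, f(1.730000) = 7.168389 (opposite signs)
step 1: m = 1.450000, f(m) = -1.918266 < 0 → root in [1.450000, 1.730000]
step 2: m = 1.590000, f(m) = 1.834150 > 0 → root in [1.450000, 1.590000]
step 3: m = 1.520000, f(m) = -0.214319 < 0 → root in [1.520000, 1.590000]
Midpoint of [1.520000, 1.590000] = 1.555000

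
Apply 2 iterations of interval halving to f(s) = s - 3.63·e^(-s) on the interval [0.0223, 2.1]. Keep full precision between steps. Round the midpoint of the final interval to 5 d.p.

f(0.022300) = -3.527647, f(2.100000) = 1.655483 (opposite signs)
step 1: m = 1.061150, f(m) = -0.195039 < 0 → root in [1.061150, 2.100000]
step 2: m = 1.580575, f(m) = 0.833315 > 0 → root in [1.061150, 1.580575]
Midpoint of [1.061150, 1.580575] = 1.320863

1.32086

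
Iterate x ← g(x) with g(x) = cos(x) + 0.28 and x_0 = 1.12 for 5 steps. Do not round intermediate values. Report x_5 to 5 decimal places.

x_1 = g(1.120000) = 0.715682
x_2 = g(0.715682) = 1.034646
x_3 = g(1.034646) = 0.790831
x_4 = g(0.790831) = 0.983255
x_5 = g(0.983255) = 0.834316

0.83432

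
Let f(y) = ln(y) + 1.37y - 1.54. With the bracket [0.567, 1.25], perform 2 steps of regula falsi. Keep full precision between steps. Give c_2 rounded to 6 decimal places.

1.075356

False-position update: c = (a·f(b) − b·f(a))/(f(b) − f(a)); replace the endpoint whose sign matches f(c).
f(0.567000) = -1.330606, f(1.250000) = 0.395644
step 1: c = 1.093461, f(c) = 0.047391 > 0 → new bracket [0.567000, 1.093461]
step 2: c = 1.075356, f(c) = 0.005889 > 0 → new bracket [0.567000, 1.075356]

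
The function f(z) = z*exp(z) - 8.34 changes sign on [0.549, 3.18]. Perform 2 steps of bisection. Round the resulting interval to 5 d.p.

f(0.549000) = -7.389395, f(3.180000) = 68.128676 (opposite signs)
step 1: m = 1.864500, f(m) = 3.691075 > 0 → root in [0.549000, 1.864500]
step 2: m = 1.206750, f(m) = -4.306313 < 0 → root in [1.206750, 1.864500]

[1.20675, 1.86450]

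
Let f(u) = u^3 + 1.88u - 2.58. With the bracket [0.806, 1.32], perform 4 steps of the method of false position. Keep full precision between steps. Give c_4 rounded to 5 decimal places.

f(0.806000) = -0.541113, f(1.320000) = 2.201568
step 1: c = 0.907409, f(c) = -0.126919 < 0 → new bracket [0.907409, 1.320000]
step 2: c = 0.929898, f(c) = -0.027699 < 0 → new bracket [0.929898, 1.320000]
step 3: c = 0.934745, f(c) = -0.005947 < 0 → new bracket [0.934745, 1.320000]
step 4: c = 0.935783, f(c) = -0.001272 < 0 → new bracket [0.935783, 1.320000]

0.93578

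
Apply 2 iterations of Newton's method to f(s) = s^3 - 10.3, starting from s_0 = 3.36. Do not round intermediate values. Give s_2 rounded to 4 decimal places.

f'(s) = 3s^2
s_0 = 3.360000: f = 27.633056, f' = 33.868800 → s_1 = 3.360000 - (27.633056)/(33.868800) = 2.544115
s_1 = 2.544115: f = 6.166832, f' = 19.417559 → s_2 = 2.544115 - (6.166832)/(19.417559) = 2.226524

2.2265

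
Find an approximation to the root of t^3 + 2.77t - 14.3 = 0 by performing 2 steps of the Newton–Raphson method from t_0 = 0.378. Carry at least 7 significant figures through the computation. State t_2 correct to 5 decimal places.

Newton update: t ← t − f(t)/f'(t).
f'(t) = 3t^2 + 2.77
t_0 = 0.378000: f = -13.198930, f' = 3.198652 → t_1 = 0.378000 - (-13.198930)/(3.198652) = 4.504404
t_1 = 4.504404: f = 89.569993, f' = 63.638961 → t_2 = 4.504404 - (89.569993)/(63.638961) = 3.096933

3.09693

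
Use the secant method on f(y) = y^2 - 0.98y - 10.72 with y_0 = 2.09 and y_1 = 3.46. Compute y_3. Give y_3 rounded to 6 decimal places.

3.793828

f(y_0) = -8.400100, f(y_1) = -2.139200
y_2 = 3.460000 - (-2.139200)·(3.460000 - 2.090000)/(-2.139200 - (-8.400100)) = 3.928096; f(y_2) = 0.860406
y_3 = 3.928096 - (0.860406)·(3.928096 - 3.460000)/(0.860406 - (-2.139200)) = 3.793828; f(y_3) = -0.044823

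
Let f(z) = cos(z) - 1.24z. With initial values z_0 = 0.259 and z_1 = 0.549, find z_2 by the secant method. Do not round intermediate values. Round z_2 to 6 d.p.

f(z_0) = 0.645487, f(z_1) = 0.172287
z_2 = 0.549000 - (0.172287)·(0.549000 - 0.259000)/(0.172287 - (0.645487)) = 0.654586; f(z_2) = -0.018386

0.654586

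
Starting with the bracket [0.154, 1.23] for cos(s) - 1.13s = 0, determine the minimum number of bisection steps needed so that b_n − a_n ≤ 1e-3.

11

Initial width b − a = 1.23 − 0.154 = 1.076000.
After n steps the width is (b−a)/2^n; need (b−a)/2^n ≤ 1e-3.
So n ≥ log₂(1.076000/1e-3) = log₂(1076.0000) ≈ 10.0715.
Hence n = 11.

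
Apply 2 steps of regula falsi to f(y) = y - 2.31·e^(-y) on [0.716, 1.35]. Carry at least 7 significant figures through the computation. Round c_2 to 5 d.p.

0.92133

f(0.716000) = -0.412904, f(1.350000) = 0.751155
step 1: c = 0.940887, f(c) = 0.039336 > 0 → new bracket [0.716000, 0.940887]
step 2: c = 0.921326, f(c) = 0.001967 > 0 → new bracket [0.716000, 0.921326]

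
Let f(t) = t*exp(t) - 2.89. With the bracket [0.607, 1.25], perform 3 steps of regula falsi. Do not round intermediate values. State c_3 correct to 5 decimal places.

False-position update: c = (a·f(b) − b·f(a))/(f(b) − f(a)); replace the endpoint whose sign matches f(c).
f(0.607000) = -1.776205, f(1.250000) = 1.472929
step 1: c = 0.958509, f(c) = -0.390395 < 0 → new bracket [0.958509, 1.250000]
step 2: c = 1.019581, f(c) = -0.063689 < 0 → new bracket [1.019581, 1.250000]
step 3: c = 1.029131, f(c) = -0.009840 < 0 → new bracket [1.029131, 1.250000]

1.02913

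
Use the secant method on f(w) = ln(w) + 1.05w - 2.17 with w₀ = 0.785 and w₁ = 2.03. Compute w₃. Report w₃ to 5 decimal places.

1.60989

f(w_0) = -1.587822, f(w_1) = 0.669536
w_2 = 2.030000 - (0.669536)·(2.030000 - 0.785000)/(0.669536 - (-1.587822)) = 1.660731; f(w_2) = 0.081025
w_3 = 1.660731 - (0.081025)·(1.660731 - 2.030000)/(0.081025 - (0.669536)) = 1.609890; f(w_3) = -0.003449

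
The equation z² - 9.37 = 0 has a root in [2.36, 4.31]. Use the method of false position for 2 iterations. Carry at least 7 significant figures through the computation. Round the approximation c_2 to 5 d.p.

3.03840

False-position update: c = (a·f(b) − b·f(a))/(f(b) − f(a)); replace the endpoint whose sign matches f(c).
f(2.360000) = -3.800400, f(4.310000) = 9.206100
step 1: c = 2.929775, f(c) = -0.786418 < 0 → new bracket [2.929775, 4.310000]
step 2: c = 3.038400, f(c) = -0.138127 < 0 → new bracket [3.038400, 4.310000]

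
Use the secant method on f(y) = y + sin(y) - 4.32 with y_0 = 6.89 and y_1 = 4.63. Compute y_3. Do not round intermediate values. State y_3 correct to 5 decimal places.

f(y_0) = 3.140254, f(y_1) = -0.686608
y_2 = 4.630000 - (-0.686608)·(4.630000 - 6.890000)/(-0.686608 - (3.140254)) = 5.035485; f(y_2) = -0.232772
y_3 = 5.035485 - (-0.232772)·(5.035485 - 4.630000)/(-0.232772 - (-0.686608)) = 5.243458; f(y_3) = 0.061192

5.24346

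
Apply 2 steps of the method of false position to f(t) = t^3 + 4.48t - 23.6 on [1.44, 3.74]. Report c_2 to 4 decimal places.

False-position update: c = (a·f(b) − b·f(a))/(f(b) − f(a)); replace the endpoint whose sign matches f(c).
f(1.440000) = -14.162816, f(3.740000) = 45.468824
step 1: c = 1.986262, f(c) = -6.865278 < 0 → new bracket [1.986262, 3.740000]
step 2: c = 2.216320, f(c) = -2.784156 < 0 → new bracket [2.216320, 3.740000]

2.2163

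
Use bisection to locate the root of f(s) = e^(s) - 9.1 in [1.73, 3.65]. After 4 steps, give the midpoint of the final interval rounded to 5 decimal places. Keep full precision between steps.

2.15000

f(1.730000) = -3.459346, f(3.650000) = 29.374666 (opposite signs)
step 1: m = 2.690000, f(m) = 5.631676 > 0 → root in [1.730000, 2.690000]
step 2: m = 2.210000, f(m) = 0.015716 > 0 → root in [1.730000, 2.210000]
step 3: m = 1.970000, f(m) = -1.929324 < 0 → root in [1.970000, 2.210000]
step 4: m = 2.090000, f(m) = -1.015085 < 0 → root in [2.090000, 2.210000]
Midpoint of [2.090000, 2.210000] = 2.150000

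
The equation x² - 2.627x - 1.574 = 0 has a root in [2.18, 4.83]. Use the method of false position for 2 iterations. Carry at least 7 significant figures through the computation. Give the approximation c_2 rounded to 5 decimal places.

False-position update: c = (a·f(b) − b·f(a))/(f(b) − f(a)); replace the endpoint whose sign matches f(c).
f(2.180000) = -2.548460, f(4.830000) = 9.066490
step 1: c = 2.761442, f(c) = -1.202746 < 0 → new bracket [2.761442, 4.830000]
step 2: c = 3.003714, f(c) = -0.442458 < 0 → new bracket [3.003714, 4.830000]

3.00371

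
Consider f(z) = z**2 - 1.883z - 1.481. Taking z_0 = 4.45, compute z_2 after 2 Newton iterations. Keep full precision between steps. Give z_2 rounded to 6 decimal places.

f'(z) = 2z - 1.883
z_0 = 4.450000: f = 9.942150, f' = 7.017000 → z_1 = 4.450000 - (9.942150)/(7.017000) = 3.033134
z_1 = 3.033134: f = 2.007510, f' = 4.183268 → z_2 = 3.033134 - (2.007510)/(4.183268) = 2.553243

2.553243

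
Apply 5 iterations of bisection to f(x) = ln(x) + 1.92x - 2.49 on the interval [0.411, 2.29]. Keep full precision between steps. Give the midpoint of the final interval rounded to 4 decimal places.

f(0.411000) = -2.590042, f(2.290000) = 2.735352 (opposite signs)
step 1: m = 1.350500, f(m) = 0.403435 > 0 → root in [0.411000, 1.350500]
step 2: m = 0.880750, f(m) = -0.925941 < 0 → root in [0.880750, 1.350500]
step 3: m = 1.115625, f(m) = -0.238585 < 0 → root in [1.115625, 1.350500]
step 4: m = 1.233062, f(m) = 0.086981 > 0 → root in [1.115625, 1.233062]
step 5: m = 1.174344, f(m) = -0.074551 < 0 → root in [1.174344, 1.233062]
Midpoint of [1.174344, 1.233062] = 1.203703

1.2037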